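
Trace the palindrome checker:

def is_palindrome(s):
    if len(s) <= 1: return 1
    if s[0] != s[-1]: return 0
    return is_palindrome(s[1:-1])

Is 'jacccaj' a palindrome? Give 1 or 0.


is_palindrome('jacccaj'): s[0]='j' == s[-1]='j' -> check is_palindrome('accca')
is_palindrome('accca'): s[0]='a' == s[-1]='a' -> check is_palindrome('ccc')
is_palindrome('ccc'): s[0]='c' == s[-1]='c' -> check is_palindrome('c')
is_palindrome('c'): len <= 1 -> return 1  (base case)
Result: 1 (palindrome)

1


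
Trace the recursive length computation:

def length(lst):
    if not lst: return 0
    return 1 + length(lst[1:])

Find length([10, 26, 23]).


length([10, 26, 23]) = 1 + length([26, 23])
length([26, 23]) = 1 + length([23])
length([23]) = 1 + length([])
length([]) = 0  (base case)
Unwinding: 1 + 1 + 1 + 0 = 3

3


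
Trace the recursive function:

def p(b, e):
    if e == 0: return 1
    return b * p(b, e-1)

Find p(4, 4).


p(4, 4)
= 4 * p(4, 3)
= 4 * 4 * p(4, 2)
= 4 * 4 * 4 * p(4, 1)
= 4 * 4 * 4 * 4 * p(4, 0)
= 4 * 4 * 4 * 4 * 1
= 256

256


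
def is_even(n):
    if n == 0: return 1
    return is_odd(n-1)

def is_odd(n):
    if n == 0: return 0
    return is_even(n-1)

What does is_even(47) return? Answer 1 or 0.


is_even(47) = is_odd(46)
is_odd(46) = is_even(45)
is_even(45) = is_odd(44)
is_odd(44) = is_even(43)
is_even(43) = is_odd(42)
is_odd(42) = is_even(41)
is_even(41) = is_odd(40)
is_odd(40) = is_even(39)
is_even(39) = is_odd(38)
is_odd(38) = is_even(37)
is_even(37) = is_odd(36)
is_odd(36) = is_even(35)
is_even(35) = is_odd(34)
is_odd(34) = is_even(33)
is_even(33) = is_odd(32)
is_odd(32) = is_even(31)
is_even(31) = is_odd(30)
is_odd(30) = is_even(29)
is_even(29) = is_odd(28)
is_odd(28) = is_even(27)
is_even(27) = is_odd(26)
is_odd(26) = is_even(25)
is_even(25) = is_odd(24)
is_odd(24) = is_even(23)
is_even(23) = is_odd(22)
is_odd(22) = is_even(21)
is_even(21) = is_odd(20)
is_odd(20) = is_even(19)
is_even(19) = is_odd(18)
is_odd(18) = is_even(17)
is_even(17) = is_odd(16)
is_odd(16) = is_even(15)
is_even(15) = is_odd(14)
is_odd(14) = is_even(13)
is_even(13) = is_odd(12)
is_odd(12) = is_even(11)
is_even(11) = is_odd(10)
is_odd(10) = is_even(9)
is_even(9) = is_odd(8)
is_odd(8) = is_even(7)
is_even(7) = is_odd(6)
is_odd(6) = is_even(5)
is_even(5) = is_odd(4)
is_odd(4) = is_even(3)
is_even(3) = is_odd(2)
is_odd(2) = is_even(1)
is_even(1) = is_odd(0)
is_odd(0) = 0  (base case)
Result: 0

0


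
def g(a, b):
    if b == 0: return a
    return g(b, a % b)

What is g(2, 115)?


g(2, 115) = g(115, 2)
g(115, 2) = g(2, 1)
g(2, 1) = g(1, 0)
g(1, 0) = 1  (base case)

1


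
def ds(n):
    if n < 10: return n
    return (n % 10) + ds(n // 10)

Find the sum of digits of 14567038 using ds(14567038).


ds(14567038) = 8 + ds(1456703)
ds(1456703) = 3 + ds(145670)
ds(145670) = 0 + ds(14567)
ds(14567) = 7 + ds(1456)
ds(1456) = 6 + ds(145)
ds(145) = 5 + ds(14)
ds(14) = 4 + ds(1)
ds(1) = 1  (base case)
Total: 8 + 3 + 0 + 7 + 6 + 5 + 4 + 1 = 34

34


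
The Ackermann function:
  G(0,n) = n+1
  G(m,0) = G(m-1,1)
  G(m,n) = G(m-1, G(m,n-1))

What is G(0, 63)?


G(0, 63) = 64
Result: G(0, 63) = 64

64


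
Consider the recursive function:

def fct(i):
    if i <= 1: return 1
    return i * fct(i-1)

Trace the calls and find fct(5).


fct(5)
= 5 * fct(4)
= 5 * 4 * fct(3)
= 5 * 4 * 3 * fct(2)
= 5 * 4 * 3 * 2 * fct(1)
= 5 * 4 * 3 * 2 * 1
= 120

120


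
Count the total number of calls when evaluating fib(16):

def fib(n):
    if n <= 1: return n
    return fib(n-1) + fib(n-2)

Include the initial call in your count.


Let C(n) = total calls for fib(n)
C(0) = 1, C(1) = 1
C(2) = 1 + C(1) + C(0) = 1 + 1 + 1 = 3
C(3) = 1 + C(2) + C(1) = 1 + 3 + 1 = 5
C(4) = 1 + C(3) + C(2) = 1 + 5 + 3 = 9
C(5) = 1 + C(4) + C(3) = 1 + 9 + 5 = 15
C(6) = 1 + C(5) + C(4) = 1 + 15 + 9 = 25
C(7) = 1 + C(6) + C(5) = 1 + 25 + 15 = 41
C(8) = 1 + C(7) + C(6) = 1 + 41 + 25 = 67
C(9) = 1 + C(8) + C(7) = 1 + 67 + 41 = 109
C(10) = 1 + C(9) + C(8) = 1 + 109 + 67 = 177
C(11) = 1 + C(10) + C(9) = 1 + 177 + 109 = 287
C(12) = 1 + C(11) + C(10) = 1 + 287 + 177 = 465
C(13) = 1 + C(12) + C(11) = 1 + 465 + 287 = 753
C(14) = 1 + C(13) + C(12) = 1 + 753 + 465 = 1219
C(15) = 1 + C(14) + C(13) = 1 + 1219 + 753 = 1973
C(16) = 1 + C(15) + C(14) = 1 + 1973 + 1219 = 3193

3193


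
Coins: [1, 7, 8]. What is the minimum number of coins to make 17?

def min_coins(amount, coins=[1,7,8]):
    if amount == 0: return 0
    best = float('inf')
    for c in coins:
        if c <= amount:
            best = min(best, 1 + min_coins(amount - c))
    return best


Building up with DP:
min_coins(0) = 0
min_coins(1) = min(1+min_coins(0)=1+0=1) = 1
min_coins(2) = min(1+min_coins(1)=1+1=2) = 2
min_coins(3) = min(1+min_coins(2)=1+2=3) = 3
min_coins(4) = min(1+min_coins(3)=1+3=4) = 4
min_coins(5) = min(1+min_coins(4)=1+4=5) = 5
min_coins(6) = min(1+min_coins(5)=1+5=6) = 6
min_coins(7) = min(1+min_coins(6)=1+6=7, 1+min_coins(0)=1+0=1) = 1
min_coins(8) = min(1+min_coins(7)=1+1=2, 1+min_coins(1)=1+1=2, 1+min_coins(0)=1+0=1) = 1
min_coins(9) = min(1+min_coins(8)=1+1=2, 1+min_coins(2)=1+2=3, 1+min_coins(1)=1+1=2) = 2
min_coins(10) = min(1+min_coins(9)=1+2=3, 1+min_coins(3)=1+3=4, 1+min_coins(2)=1+2=3) = 3
min_coins(11) = min(1+min_coins(10)=1+3=4, 1+min_coins(4)=1+4=5, 1+min_coins(3)=1+3=4) = 4
min_coins(12) = min(1+min_coins(11)=1+4=5, 1+min_coins(5)=1+5=6, 1+min_coins(4)=1+4=5) = 5
min_coins(13) = min(1+min_coins(12)=1+5=6, 1+min_coins(6)=1+6=7, 1+min_coins(5)=1+5=6) = 6
min_coins(14) = min(1+min_coins(13)=1+6=7, 1+min_coins(7)=1+1=2, 1+min_coins(6)=1+6=7) = 2
min_coins(15) = min(1+min_coins(14)=1+2=3, 1+min_coins(8)=1+1=2, 1+min_coins(7)=1+1=2) = 2
min_coins(16) = min(1+min_coins(15)=1+2=3, 1+min_coins(9)=1+2=3, 1+min_coins(8)=1+1=2) = 2
min_coins(17) = min(1+min_coins(16)=1+2=3, 1+min_coins(10)=1+3=4, 1+min_coins(9)=1+2=3) = 3

3


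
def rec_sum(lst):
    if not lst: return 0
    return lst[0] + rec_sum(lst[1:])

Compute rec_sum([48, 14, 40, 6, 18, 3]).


rec_sum([48, 14, 40, 6, 18, 3]) = 48 + rec_sum([14, 40, 6, 18, 3])
rec_sum([14, 40, 6, 18, 3]) = 14 + rec_sum([40, 6, 18, 3])
rec_sum([40, 6, 18, 3]) = 40 + rec_sum([6, 18, 3])
rec_sum([6, 18, 3]) = 6 + rec_sum([18, 3])
rec_sum([18, 3]) = 18 + rec_sum([3])
rec_sum([3]) = 3 + rec_sum([])
rec_sum([]) = 0  (base case)
Total: 48 + 14 + 40 + 6 + 18 + 3 + 0 = 129

129


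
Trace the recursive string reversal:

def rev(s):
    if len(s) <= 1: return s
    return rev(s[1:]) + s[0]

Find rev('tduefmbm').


rev('tduefmbm') = rev('duefmbm') + 't'
rev('duefmbm') = rev('uefmbm') + 'd'
rev('uefmbm') = rev('efmbm') + 'u'
rev('efmbm') = rev('fmbm') + 'e'
rev('fmbm') = rev('mbm') + 'f'
rev('mbm') = rev('bm') + 'm'
rev('bm') = rev('m') + 'b'
rev('m') = 'm'  (base case)
Concatenating: 'm' + 'b' + 'm' + 'f' + 'e' + 'u' + 'd' + 't' = 'mbmfeudt'

mbmfeudt


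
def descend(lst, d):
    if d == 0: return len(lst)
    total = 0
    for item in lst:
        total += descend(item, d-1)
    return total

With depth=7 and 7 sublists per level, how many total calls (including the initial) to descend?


At depth 0 (root): 1 call
At depth 1: each of 1 parents calls descend on 7 children = 7 calls
At depth 2: each of 7 parents calls descend on 7 children = 49 calls
At depth 3: each of 49 parents calls descend on 7 children = 343 calls
At depth 4: each of 343 parents calls descend on 7 children = 2401 calls
At depth 5: each of 2401 parents calls descend on 7 children = 16807 calls
At depth 6: each of 16807 parents calls descend on 7 children = 117649 calls
At depth 7: each of 117649 parents calls descend on 7 children = 823543 calls
Total: 1 + 7 + 49 + 343 + 2401 + 16807 + 117649 + 823543 = 960800

960800


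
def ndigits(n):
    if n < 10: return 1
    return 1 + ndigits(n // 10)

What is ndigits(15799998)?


ndigits(15799998) = 1 + ndigits(1579999)
ndigits(1579999) = 1 + ndigits(157999)
ndigits(157999) = 1 + ndigits(15799)
ndigits(15799) = 1 + ndigits(1579)
ndigits(1579) = 1 + ndigits(157)
ndigits(157) = 1 + ndigits(15)
ndigits(15) = 1 + ndigits(1)
ndigits(1) = 1  (base case: 1 < 10)
Unwinding: 1 + 1 + 1 + 1 + 1 + 1 + 1 + 1 = 8

8


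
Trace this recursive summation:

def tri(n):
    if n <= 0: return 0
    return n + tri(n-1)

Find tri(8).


tri(8)
= 8 + 7 + 6 + 5 + 4 + 3 + 2 + 1 + tri(0)
= 8 + 7 + 6 + 5 + 4 + 3 + 2 + 1 + 0
= 36

36


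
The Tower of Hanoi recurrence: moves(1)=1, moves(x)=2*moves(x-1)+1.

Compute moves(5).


moves(5) = 2 * moves(4) + 1
moves(4) = 2 * moves(3) + 1
moves(3) = 2 * moves(2) + 1
moves(2) = 2 * moves(1) + 1
moves(1) = 1  (base case)
moves(2) = 2 * 1 + 1 = 3
moves(3) = 2 * 3 + 1 = 7
moves(4) = 2 * 7 + 1 = 15
moves(5) = 2 * 15 + 1 = 31

31


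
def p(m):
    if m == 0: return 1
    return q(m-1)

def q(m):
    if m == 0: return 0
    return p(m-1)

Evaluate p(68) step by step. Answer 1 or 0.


p(68) = q(67)
q(67) = p(66)
p(66) = q(65)
q(65) = p(64)
p(64) = q(63)
q(63) = p(62)
p(62) = q(61)
q(61) = p(60)
p(60) = q(59)
q(59) = p(58)
p(58) = q(57)
q(57) = p(56)
p(56) = q(55)
q(55) = p(54)
p(54) = q(53)
q(53) = p(52)
p(52) = q(51)
q(51) = p(50)
p(50) = q(49)
q(49) = p(48)
p(48) = q(47)
q(47) = p(46)
p(46) = q(45)
q(45) = p(44)
p(44) = q(43)
q(43) = p(42)
p(42) = q(41)
q(41) = p(40)
p(40) = q(39)
q(39) = p(38)
p(38) = q(37)
q(37) = p(36)
p(36) = q(35)
q(35) = p(34)
p(34) = q(33)
q(33) = p(32)
p(32) = q(31)
q(31) = p(30)
p(30) = q(29)
q(29) = p(28)
p(28) = q(27)
q(27) = p(26)
p(26) = q(25)
q(25) = p(24)
p(24) = q(23)
q(23) = p(22)
p(22) = q(21)
q(21) = p(20)
p(20) = q(19)
q(19) = p(18)
p(18) = q(17)
q(17) = p(16)
p(16) = q(15)
q(15) = p(14)
p(14) = q(13)
q(13) = p(12)
p(12) = q(11)
q(11) = p(10)
p(10) = q(9)
q(9) = p(8)
p(8) = q(7)
q(7) = p(6)
p(6) = q(5)
q(5) = p(4)
p(4) = q(3)
q(3) = p(2)
p(2) = q(1)
q(1) = p(0)
p(0) = 1  (base case)
Result: 1

1


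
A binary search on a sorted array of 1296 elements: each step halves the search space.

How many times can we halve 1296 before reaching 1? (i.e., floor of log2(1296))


1296 / 2 = 648
648 / 2 = 324
324 / 2 = 162
162 / 2 = 81
81 / 2 = 40
40 / 2 = 20
20 / 2 = 10
10 / 2 = 5
5 / 2 = 2
2 / 2 = 1
Reached 1 after 10 halvings

10


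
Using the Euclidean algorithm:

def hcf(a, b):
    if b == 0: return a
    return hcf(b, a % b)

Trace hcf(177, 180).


hcf(177, 180) = hcf(180, 177)
hcf(180, 177) = hcf(177, 3)
hcf(177, 3) = hcf(3, 0)
hcf(3, 0) = 3  (base case)

3


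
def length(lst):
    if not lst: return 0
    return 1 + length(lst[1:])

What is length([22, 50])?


length([22, 50]) = 1 + length([50])
length([50]) = 1 + length([])
length([]) = 0  (base case)
Unwinding: 1 + 1 + 0 = 2

2


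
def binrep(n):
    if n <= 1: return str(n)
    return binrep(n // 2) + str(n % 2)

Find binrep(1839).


binrep(1839) = binrep(919) + '1'
binrep(919) = binrep(459) + '1'
binrep(459) = binrep(229) + '1'
binrep(229) = binrep(114) + '1'
binrep(114) = binrep(57) + '0'
binrep(57) = binrep(28) + '1'
binrep(28) = binrep(14) + '0'
binrep(14) = binrep(7) + '0'
binrep(7) = binrep(3) + '1'
binrep(3) = binrep(1) + '1'
binrep(1) = '1'  (base case)
Concatenating: '1' + '1' + '1' + '0' + '0' + '1' + '0' + '1' + '1' + '1' + '1' = '11100101111'

11100101111


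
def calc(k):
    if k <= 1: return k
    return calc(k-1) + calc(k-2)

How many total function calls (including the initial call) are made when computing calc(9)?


Let C(n) = total calls for calc(n)
C(0) = 1, C(1) = 1
C(2) = 1 + C(1) + C(0) = 1 + 1 + 1 = 3
C(3) = 1 + C(2) + C(1) = 1 + 3 + 1 = 5
C(4) = 1 + C(3) + C(2) = 1 + 5 + 3 = 9
C(5) = 1 + C(4) + C(3) = 1 + 9 + 5 = 15
C(6) = 1 + C(5) + C(4) = 1 + 15 + 9 = 25
C(7) = 1 + C(6) + C(5) = 1 + 25 + 15 = 41
C(8) = 1 + C(7) + C(6) = 1 + 41 + 25 = 67
C(9) = 1 + C(8) + C(7) = 1 + 67 + 41 = 109

109


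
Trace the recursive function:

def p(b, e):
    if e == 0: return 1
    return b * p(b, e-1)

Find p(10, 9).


p(10, 9)
= 10 * p(10, 8)
= 10 * 10 * p(10, 7)
= 10 * 10 * 10 * p(10, 6)
= 10 * 10 * 10 * 10 * p(10, 5)
= 10 * 10 * 10 * 10 * 10 * p(10, 4)
= 10 * 10 * 10 * 10 * 10 * 10 * p(10, 3)
= 10 * 10 * 10 * 10 * 10 * 10 * 10 * p(10, 2)
= 10 * 10 * 10 * 10 * 10 * 10 * 10 * 10 * p(10, 1)
= 10 * 10 * 10 * 10 * 10 * 10 * 10 * 10 * 10 * p(10, 0)
= 10 * 10 * 10 * 10 * 10 * 10 * 10 * 10 * 10 * 1
= 1000000000

1000000000


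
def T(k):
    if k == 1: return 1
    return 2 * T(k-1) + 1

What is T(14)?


T(14) = 2 * T(13) + 1
T(13) = 2 * T(12) + 1
T(12) = 2 * T(11) + 1
T(11) = 2 * T(10) + 1
T(10) = 2 * T(9) + 1
T(9) = 2 * T(8) + 1
T(8) = 2 * T(7) + 1
T(7) = 2 * T(6) + 1
T(6) = 2 * T(5) + 1
T(5) = 2 * T(4) + 1
T(4) = 2 * T(3) + 1
T(3) = 2 * T(2) + 1
T(2) = 2 * T(1) + 1
T(1) = 1  (base case)
T(2) = 2 * 1 + 1 = 3
T(3) = 2 * 3 + 1 = 7
T(4) = 2 * 7 + 1 = 15
T(5) = 2 * 15 + 1 = 31
T(6) = 2 * 31 + 1 = 63
T(7) = 2 * 63 + 1 = 127
T(8) = 2 * 127 + 1 = 255
T(9) = 2 * 255 + 1 = 511
T(10) = 2 * 511 + 1 = 1023
T(11) = 2 * 1023 + 1 = 2047
T(12) = 2 * 2047 + 1 = 4095
T(13) = 2 * 4095 + 1 = 8191
T(14) = 2 * 8191 + 1 = 16383

16383


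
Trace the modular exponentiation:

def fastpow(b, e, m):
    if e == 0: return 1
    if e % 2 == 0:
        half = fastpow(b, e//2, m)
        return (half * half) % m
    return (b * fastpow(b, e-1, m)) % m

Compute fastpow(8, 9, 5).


fastpow(8, 9, 5): e is odd, compute fastpow(8, 8, 5)
  fastpow(8, 8, 5): e is even, compute fastpow(8, 4, 5)
    fastpow(8, 4, 5): e is even, compute fastpow(8, 2, 5)
      fastpow(8, 2, 5): e is even, compute fastpow(8, 1, 5)
        fastpow(8, 1, 5): e is odd, compute fastpow(8, 0, 5)
          fastpow(8, 0, 5) = 1
        (8 * 1) % 5 = 3
      half=3, (3*3) % 5 = 4
    half=4, (4*4) % 5 = 1
  half=1, (1*1) % 5 = 1
(8 * 1) % 5 = 3

3


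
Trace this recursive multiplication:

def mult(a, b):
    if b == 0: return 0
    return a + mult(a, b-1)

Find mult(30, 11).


mult(30, 11) = 30 + mult(30, 10)
mult(30, 10) = 30 + mult(30, 9)
mult(30, 9) = 30 + mult(30, 8)
mult(30, 8) = 30 + mult(30, 7)
mult(30, 7) = 30 + mult(30, 6)
mult(30, 6) = 30 + mult(30, 5)
mult(30, 5) = 30 + mult(30, 4)
mult(30, 4) = 30 + mult(30, 3)
mult(30, 3) = 30 + mult(30, 2)
mult(30, 2) = 30 + mult(30, 1)
mult(30, 1) = 30 + mult(30, 0)
mult(30, 0) = 0  (base case)
Total: 30 + 30 + 30 + 30 + 30 + 30 + 30 + 30 + 30 + 30 + 30 + 0 = 330

330


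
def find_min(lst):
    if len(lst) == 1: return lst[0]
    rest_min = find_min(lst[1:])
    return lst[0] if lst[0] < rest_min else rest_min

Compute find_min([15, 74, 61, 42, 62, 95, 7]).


find_min([15, 74, 61, 42, 62, 95, 7]): compare 15 with find_min([74, 61, 42, 62, 95, 7])
find_min([74, 61, 42, 62, 95, 7]): compare 74 with find_min([61, 42, 62, 95, 7])
find_min([61, 42, 62, 95, 7]): compare 61 with find_min([42, 62, 95, 7])
find_min([42, 62, 95, 7]): compare 42 with find_min([62, 95, 7])
find_min([62, 95, 7]): compare 62 with find_min([95, 7])
find_min([95, 7]): compare 95 with find_min([7])
find_min([7]) = 7  (base case)
Compare 95 with 7 -> 7
Compare 62 with 7 -> 7
Compare 42 with 7 -> 7
Compare 61 with 7 -> 7
Compare 74 with 7 -> 7
Compare 15 with 7 -> 7

7


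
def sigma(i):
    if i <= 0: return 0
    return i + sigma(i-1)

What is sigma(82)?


sigma(82)
= 82 + 81 + 80 + 79 + 78 + 77 + 76 + 75 + 74 + 73 + 72 + 71 + 70 + 69 + 68 + 67 + 66 + 65 + 64 + 63 + 62 + 61 + 60 + 59 + 58 + 57 + 56 + 55 + 54 + 53 + 52 + 51 + 50 + 49 + 48 + 47 + 46 + 45 + 44 + 43 + 42 + 41 + 40 + 39 + 38 + 37 + 36 + 35 + 34 + 33 + 32 + 31 + 30 + 29 + 28 + 27 + 26 + 25 + 24 + 23 + 22 + 21 + 20 + 19 + 18 + 17 + 16 + 15 + 14 + 13 + 12 + 11 + 10 + 9 + 8 + 7 + 6 + 5 + 4 + 3 + 2 + 1 + sigma(0)
= 82 + 81 + 80 + 79 + 78 + 77 + 76 + 75 + 74 + 73 + 72 + 71 + 70 + 69 + 68 + 67 + 66 + 65 + 64 + 63 + 62 + 61 + 60 + 59 + 58 + 57 + 56 + 55 + 54 + 53 + 52 + 51 + 50 + 49 + 48 + 47 + 46 + 45 + 44 + 43 + 42 + 41 + 40 + 39 + 38 + 37 + 36 + 35 + 34 + 33 + 32 + 31 + 30 + 29 + 28 + 27 + 26 + 25 + 24 + 23 + 22 + 21 + 20 + 19 + 18 + 17 + 16 + 15 + 14 + 13 + 12 + 11 + 10 + 9 + 8 + 7 + 6 + 5 + 4 + 3 + 2 + 1 + 0
= 3403

3403


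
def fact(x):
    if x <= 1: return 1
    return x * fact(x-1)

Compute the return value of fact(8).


fact(8)
= 8 * fact(7)
= 8 * 7 * fact(6)
= 8 * 7 * 6 * fact(5)
= 8 * 7 * 6 * 5 * fact(4)
= 8 * 7 * 6 * 5 * 4 * fact(3)
= 8 * 7 * 6 * 5 * 4 * 3 * fact(2)
= 8 * 7 * 6 * 5 * 4 * 3 * 2 * fact(1)
= 8 * 7 * 6 * 5 * 4 * 3 * 2 * 1
= 40320

40320


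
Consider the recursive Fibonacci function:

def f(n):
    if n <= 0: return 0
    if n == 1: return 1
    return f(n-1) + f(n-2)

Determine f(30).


Computing f(30) bottom-up:
f(0) = 0
f(1) = 1
f(2) = f(1) + f(0) = 1 + 0 = 1
f(3) = f(2) + f(1) = 1 + 1 = 2
f(4) = f(3) + f(2) = 2 + 1 = 3
f(5) = f(4) + f(3) = 3 + 2 = 5
f(6) = f(5) + f(4) = 5 + 3 = 8
f(7) = f(6) + f(5) = 8 + 5 = 13
f(8) = f(7) + f(6) = 13 + 8 = 21
f(9) = f(8) + f(7) = 21 + 13 = 34
f(10) = f(9) + f(8) = 34 + 21 = 55
f(11) = f(10) + f(9) = 55 + 34 = 89
f(12) = f(11) + f(10) = 89 + 55 = 144
f(13) = f(12) + f(11) = 144 + 89 = 233
f(14) = f(13) + f(12) = 233 + 144 = 377
f(15) = f(14) + f(13) = 377 + 233 = 610
f(16) = f(15) + f(14) = 610 + 377 = 987
f(17) = f(16) + f(15) = 987 + 610 = 1597
f(18) = f(17) + f(16) = 1597 + 987 = 2584
f(19) = f(18) + f(17) = 2584 + 1597 = 4181
f(20) = f(19) + f(18) = 4181 + 2584 = 6765
f(21) = f(20) + f(19) = 6765 + 4181 = 10946
f(22) = f(21) + f(20) = 10946 + 6765 = 17711
f(23) = f(22) + f(21) = 17711 + 10946 = 28657
f(24) = f(23) + f(22) = 28657 + 17711 = 46368
f(25) = f(24) + f(23) = 46368 + 28657 = 75025
f(26) = f(25) + f(24) = 75025 + 46368 = 121393
f(27) = f(26) + f(25) = 121393 + 75025 = 196418
f(28) = f(27) + f(26) = 196418 + 121393 = 317811
f(29) = f(28) + f(27) = 317811 + 196418 = 514229
f(30) = f(29) + f(28) = 514229 + 317811 = 832040

832040


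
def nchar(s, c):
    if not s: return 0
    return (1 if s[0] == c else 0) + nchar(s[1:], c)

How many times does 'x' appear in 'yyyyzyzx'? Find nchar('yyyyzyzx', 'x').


s[0]='y' != 'x' -> 0
s[0]='y' != 'x' -> 0
s[0]='y' != 'x' -> 0
s[0]='y' != 'x' -> 0
s[0]='z' != 'x' -> 0
s[0]='y' != 'x' -> 0
s[0]='z' != 'x' -> 0
s[0]='x' == 'x' -> 1
Sum: 0 + 0 + 0 + 0 + 0 + 0 + 0 + 1 = 1

1


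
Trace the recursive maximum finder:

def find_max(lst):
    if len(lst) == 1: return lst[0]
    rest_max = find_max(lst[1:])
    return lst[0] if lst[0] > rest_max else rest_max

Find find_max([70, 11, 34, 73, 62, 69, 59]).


find_max([70, 11, 34, 73, 62, 69, 59]): compare 70 with find_max([11, 34, 73, 62, 69, 59])
find_max([11, 34, 73, 62, 69, 59]): compare 11 with find_max([34, 73, 62, 69, 59])
find_max([34, 73, 62, 69, 59]): compare 34 with find_max([73, 62, 69, 59])
find_max([73, 62, 69, 59]): compare 73 with find_max([62, 69, 59])
find_max([62, 69, 59]): compare 62 with find_max([69, 59])
find_max([69, 59]): compare 69 with find_max([59])
find_max([59]) = 59  (base case)
Compare 69 with 59 -> 69
Compare 62 with 69 -> 69
Compare 73 with 69 -> 73
Compare 34 with 73 -> 73
Compare 11 with 73 -> 73
Compare 70 with 73 -> 73

73


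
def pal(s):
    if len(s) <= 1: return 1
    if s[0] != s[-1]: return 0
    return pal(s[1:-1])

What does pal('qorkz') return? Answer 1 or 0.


pal('qorkz'): s[0]='q' != s[-1]='z' -> return 0
Result: 0 (not a palindrome)

0


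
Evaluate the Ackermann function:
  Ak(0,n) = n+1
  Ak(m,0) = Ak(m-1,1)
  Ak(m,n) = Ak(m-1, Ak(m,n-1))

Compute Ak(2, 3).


Ak(2, 3) = Ak(1, Ak(2, 2))
  Ak(2, 2) = Ak(1, Ak(2, 1))
    Ak(2, 1) = Ak(1, Ak(2, 0))
      Ak(2, 0) = Ak(1, 1)
        Ak(1, 1) = Ak(0, Ak(1, 0))
          Ak(1, 0) = Ak(0, 1)
          Ak(0, 1) = 2
          = Ak(0, 2)
          Ak(0, 2) = 3
      = Ak(1, 3)
      Ak(1, 3) = Ak(0, Ak(1, 2))
        Ak(1, 2) = Ak(0, Ak(1, 1))
          Ak(1, 1) = Ak(0, Ak(1, 0))
          Ak(1, 0) = Ak(0, 1)
          Ak(0, 1) = 2
            = Ak(0, 2)
          Ak(0, 2) = 3
          = Ak(0, 3)
          Ak(0, 3) = 4
        = Ak(0, 4)
        Ak(0, 4) = 5
    = Ak(1, 5)
    Ak(1, 5) = Ak(0, Ak(1, 4))
      Ak(1, 4) = Ak(0, Ak(1, 3))
        Ak(1, 3) = Ak(0, Ak(1, 2))
... (trace truncated)
Result: Ak(2, 3) = 9

9


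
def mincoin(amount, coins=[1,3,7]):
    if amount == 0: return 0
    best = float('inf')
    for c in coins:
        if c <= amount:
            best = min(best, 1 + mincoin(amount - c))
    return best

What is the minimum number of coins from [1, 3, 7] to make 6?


Building up with DP:
mincoin(0) = 0
mincoin(1) = min(1+mincoin(0)=1+0=1) = 1
mincoin(2) = min(1+mincoin(1)=1+1=2) = 2
mincoin(3) = min(1+mincoin(2)=1+2=3, 1+mincoin(0)=1+0=1) = 1
mincoin(4) = min(1+mincoin(3)=1+1=2, 1+mincoin(1)=1+1=2) = 2
mincoin(5) = min(1+mincoin(4)=1+2=3, 1+mincoin(2)=1+2=3) = 3
mincoin(6) = min(1+mincoin(5)=1+3=4, 1+mincoin(3)=1+1=2) = 2

2


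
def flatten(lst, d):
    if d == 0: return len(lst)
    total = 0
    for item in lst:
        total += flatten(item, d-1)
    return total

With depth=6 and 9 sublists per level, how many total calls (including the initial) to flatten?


At depth 0 (root): 1 call
At depth 1: each of 1 parents calls flatten on 9 children = 9 calls
At depth 2: each of 9 parents calls flatten on 9 children = 81 calls
At depth 3: each of 81 parents calls flatten on 9 children = 729 calls
At depth 4: each of 729 parents calls flatten on 9 children = 6561 calls
At depth 5: each of 6561 parents calls flatten on 9 children = 59049 calls
At depth 6: each of 59049 parents calls flatten on 9 children = 531441 calls
Total: 1 + 9 + 81 + 729 + 6561 + 59049 + 531441 = 597871

597871


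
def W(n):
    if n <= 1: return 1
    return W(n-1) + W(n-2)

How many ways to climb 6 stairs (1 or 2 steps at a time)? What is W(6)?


Building up from base cases:
W(0) = 1
W(1) = 1
W(2) = W(1) + W(0) = 1 + 1 = 2
W(3) = W(2) + W(1) = 2 + 1 = 3
W(4) = W(3) + W(2) = 3 + 2 = 5
W(5) = W(4) + W(3) = 5 + 3 = 8
W(6) = W(5) + W(4) = 8 + 5 = 13

13


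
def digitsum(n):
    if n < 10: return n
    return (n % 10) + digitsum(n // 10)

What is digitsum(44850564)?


digitsum(44850564) = 4 + digitsum(4485056)
digitsum(4485056) = 6 + digitsum(448505)
digitsum(448505) = 5 + digitsum(44850)
digitsum(44850) = 0 + digitsum(4485)
digitsum(4485) = 5 + digitsum(448)
digitsum(448) = 8 + digitsum(44)
digitsum(44) = 4 + digitsum(4)
digitsum(4) = 4  (base case)
Total: 4 + 6 + 5 + 0 + 5 + 8 + 4 + 4 = 36

36


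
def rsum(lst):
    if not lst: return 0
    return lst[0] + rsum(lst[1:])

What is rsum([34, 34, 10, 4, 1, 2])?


rsum([34, 34, 10, 4, 1, 2]) = 34 + rsum([34, 10, 4, 1, 2])
rsum([34, 10, 4, 1, 2]) = 34 + rsum([10, 4, 1, 2])
rsum([10, 4, 1, 2]) = 10 + rsum([4, 1, 2])
rsum([4, 1, 2]) = 4 + rsum([1, 2])
rsum([1, 2]) = 1 + rsum([2])
rsum([2]) = 2 + rsum([])
rsum([]) = 0  (base case)
Total: 34 + 34 + 10 + 4 + 1 + 2 + 0 = 85

85


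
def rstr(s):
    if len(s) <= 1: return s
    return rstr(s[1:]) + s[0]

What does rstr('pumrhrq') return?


rstr('pumrhrq') = rstr('umrhrq') + 'p'
rstr('umrhrq') = rstr('mrhrq') + 'u'
rstr('mrhrq') = rstr('rhrq') + 'm'
rstr('rhrq') = rstr('hrq') + 'r'
rstr('hrq') = rstr('rq') + 'h'
rstr('rq') = rstr('q') + 'r'
rstr('q') = 'q'  (base case)
Concatenating: 'q' + 'r' + 'h' + 'r' + 'm' + 'u' + 'p' = 'qrhrmup'

qrhrmup


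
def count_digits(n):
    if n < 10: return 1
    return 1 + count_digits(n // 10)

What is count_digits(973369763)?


count_digits(973369763) = 1 + count_digits(97336976)
count_digits(97336976) = 1 + count_digits(9733697)
count_digits(9733697) = 1 + count_digits(973369)
count_digits(973369) = 1 + count_digits(97336)
count_digits(97336) = 1 + count_digits(9733)
count_digits(9733) = 1 + count_digits(973)
count_digits(973) = 1 + count_digits(97)
count_digits(97) = 1 + count_digits(9)
count_digits(9) = 1  (base case: 9 < 10)
Unwinding: 1 + 1 + 1 + 1 + 1 + 1 + 1 + 1 + 1 = 9

9


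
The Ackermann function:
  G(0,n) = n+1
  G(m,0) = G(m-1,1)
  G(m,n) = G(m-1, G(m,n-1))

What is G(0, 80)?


G(0, 80) = 81
Result: G(0, 80) = 81

81


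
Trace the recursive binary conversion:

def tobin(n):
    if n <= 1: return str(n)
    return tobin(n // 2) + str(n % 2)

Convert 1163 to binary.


tobin(1163) = tobin(581) + '1'
tobin(581) = tobin(290) + '1'
tobin(290) = tobin(145) + '0'
tobin(145) = tobin(72) + '1'
tobin(72) = tobin(36) + '0'
tobin(36) = tobin(18) + '0'
tobin(18) = tobin(9) + '0'
tobin(9) = tobin(4) + '1'
tobin(4) = tobin(2) + '0'
tobin(2) = tobin(1) + '0'
tobin(1) = '1'  (base case)
Concatenating: '1' + '0' + '0' + '1' + '0' + '0' + '0' + '1' + '0' + '1' + '1' = '10010001011'

10010001011


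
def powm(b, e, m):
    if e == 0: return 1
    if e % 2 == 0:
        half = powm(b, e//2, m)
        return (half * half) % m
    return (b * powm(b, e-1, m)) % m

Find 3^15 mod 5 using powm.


powm(3, 15, 5): e is odd, compute powm(3, 14, 5)
  powm(3, 14, 5): e is even, compute powm(3, 7, 5)
    powm(3, 7, 5): e is odd, compute powm(3, 6, 5)
      powm(3, 6, 5): e is even, compute powm(3, 3, 5)
        powm(3, 3, 5): e is odd, compute powm(3, 2, 5)
          powm(3, 2, 5): e is even, compute powm(3, 1, 5)
          powm(3, 1, 5): e is odd, compute powm(3, 0, 5)
          powm(3, 0, 5) = 1
          (3 * 1) % 5 = 3
          half=3, (3*3) % 5 = 4
        (3 * 4) % 5 = 2
      half=2, (2*2) % 5 = 4
    (3 * 4) % 5 = 2
  half=2, (2*2) % 5 = 4
(3 * 4) % 5 = 2

2


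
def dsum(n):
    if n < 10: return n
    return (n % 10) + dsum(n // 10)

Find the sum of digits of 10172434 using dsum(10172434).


dsum(10172434) = 4 + dsum(1017243)
dsum(1017243) = 3 + dsum(101724)
dsum(101724) = 4 + dsum(10172)
dsum(10172) = 2 + dsum(1017)
dsum(1017) = 7 + dsum(101)
dsum(101) = 1 + dsum(10)
dsum(10) = 0 + dsum(1)
dsum(1) = 1  (base case)
Total: 4 + 3 + 4 + 2 + 7 + 1 + 0 + 1 = 22

22


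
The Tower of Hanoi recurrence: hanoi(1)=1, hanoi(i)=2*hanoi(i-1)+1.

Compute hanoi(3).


hanoi(3) = 2 * hanoi(2) + 1
hanoi(2) = 2 * hanoi(1) + 1
hanoi(1) = 1  (base case)
hanoi(2) = 2 * 1 + 1 = 3
hanoi(3) = 2 * 3 + 1 = 7

7


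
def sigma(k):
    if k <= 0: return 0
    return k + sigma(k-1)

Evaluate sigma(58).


sigma(58)
= 58 + 57 + 56 + 55 + 54 + 53 + 52 + 51 + 50 + 49 + 48 + 47 + 46 + 45 + 44 + 43 + 42 + 41 + 40 + 39 + 38 + 37 + 36 + 35 + 34 + 33 + 32 + 31 + 30 + 29 + 28 + 27 + 26 + 25 + 24 + 23 + 22 + 21 + 20 + 19 + 18 + 17 + 16 + 15 + 14 + 13 + 12 + 11 + 10 + 9 + 8 + 7 + 6 + 5 + 4 + 3 + 2 + 1 + sigma(0)
= 58 + 57 + 56 + 55 + 54 + 53 + 52 + 51 + 50 + 49 + 48 + 47 + 46 + 45 + 44 + 43 + 42 + 41 + 40 + 39 + 38 + 37 + 36 + 35 + 34 + 33 + 32 + 31 + 30 + 29 + 28 + 27 + 26 + 25 + 24 + 23 + 22 + 21 + 20 + 19 + 18 + 17 + 16 + 15 + 14 + 13 + 12 + 11 + 10 + 9 + 8 + 7 + 6 + 5 + 4 + 3 + 2 + 1 + 0
= 1711

1711


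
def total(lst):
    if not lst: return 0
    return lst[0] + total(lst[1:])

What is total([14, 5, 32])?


total([14, 5, 32]) = 14 + total([5, 32])
total([5, 32]) = 5 + total([32])
total([32]) = 32 + total([])
total([]) = 0  (base case)
Total: 14 + 5 + 32 + 0 = 51

51


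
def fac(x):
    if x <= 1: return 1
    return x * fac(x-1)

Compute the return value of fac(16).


fac(16)
= 16 * fac(15)
= 16 * 15 * fac(14)
= 16 * 15 * 14 * fac(13)
= 16 * 15 * 14 * 13 * fac(12)
= 16 * 15 * 14 * 13 * 12 * fac(11)
= 16 * 15 * 14 * 13 * 12 * 11 * fac(10)
= 16 * 15 * 14 * 13 * 12 * 11 * 10 * fac(9)
= 16 * 15 * 14 * 13 * 12 * 11 * 10 * 9 * fac(8)
= 16 * 15 * 14 * 13 * 12 * 11 * 10 * 9 * 8 * fac(7)
= 16 * 15 * 14 * 13 * 12 * 11 * 10 * 9 * 8 * 7 * fac(6)
= 16 * 15 * 14 * 13 * 12 * 11 * 10 * 9 * 8 * 7 * 6 * fac(5)
= 16 * 15 * 14 * 13 * 12 * 11 * 10 * 9 * 8 * 7 * 6 * 5 * fac(4)
= 16 * 15 * 14 * 13 * 12 * 11 * 10 * 9 * 8 * 7 * 6 * 5 * 4 * fac(3)
= 16 * 15 * 14 * 13 * 12 * 11 * 10 * 9 * 8 * 7 * 6 * 5 * 4 * 3 * fac(2)
= 16 * 15 * 14 * 13 * 12 * 11 * 10 * 9 * 8 * 7 * 6 * 5 * 4 * 3 * 2 * fac(1)
= 16 * 15 * 14 * 13 * 12 * 11 * 10 * 9 * 8 * 7 * 6 * 5 * 4 * 3 * 2 * 1
= 20922789888000

20922789888000


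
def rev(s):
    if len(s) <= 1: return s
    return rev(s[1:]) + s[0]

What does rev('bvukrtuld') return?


rev('bvukrtuld') = rev('vukrtuld') + 'b'
rev('vukrtuld') = rev('ukrtuld') + 'v'
rev('ukrtuld') = rev('krtuld') + 'u'
rev('krtuld') = rev('rtuld') + 'k'
rev('rtuld') = rev('tuld') + 'r'
rev('tuld') = rev('uld') + 't'
rev('uld') = rev('ld') + 'u'
rev('ld') = rev('d') + 'l'
rev('d') = 'd'  (base case)
Concatenating: 'd' + 'l' + 'u' + 't' + 'r' + 'k' + 'u' + 'v' + 'b' = 'dlutrkuvb'

dlutrkuvb


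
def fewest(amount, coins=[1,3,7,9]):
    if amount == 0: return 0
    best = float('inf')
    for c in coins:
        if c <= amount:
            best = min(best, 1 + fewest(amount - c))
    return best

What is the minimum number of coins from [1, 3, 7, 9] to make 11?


Building up with DP:
fewest(0) = 0
fewest(1) = min(1+fewest(0)=1+0=1) = 1
fewest(2) = min(1+fewest(1)=1+1=2) = 2
fewest(3) = min(1+fewest(2)=1+2=3, 1+fewest(0)=1+0=1) = 1
fewest(4) = min(1+fewest(3)=1+1=2, 1+fewest(1)=1+1=2) = 2
fewest(5) = min(1+fewest(4)=1+2=3, 1+fewest(2)=1+2=3) = 3
fewest(6) = min(1+fewest(5)=1+3=4, 1+fewest(3)=1+1=2) = 2
fewest(7) = min(1+fewest(6)=1+2=3, 1+fewest(4)=1+2=3, 1+fewest(0)=1+0=1) = 1
fewest(8) = min(1+fewest(7)=1+1=2, 1+fewest(5)=1+3=4, 1+fewest(1)=1+1=2) = 2
fewest(9) = min(1+fewest(8)=1+2=3, 1+fewest(6)=1+2=3, 1+fewest(2)=1+2=3, 1+fewest(0)=1+0=1) = 1
fewest(10) = min(1+fewest(9)=1+1=2, 1+fewest(7)=1+1=2, 1+fewest(3)=1+1=2, 1+fewest(1)=1+1=2) = 2
fewest(11) = min(1+fewest(10)=1+2=3, 1+fewest(8)=1+2=3, 1+fewest(4)=1+2=3, 1+fewest(2)=1+2=3) = 3

3


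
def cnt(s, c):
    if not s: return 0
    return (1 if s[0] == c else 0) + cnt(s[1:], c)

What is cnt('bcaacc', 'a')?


s[0]='b' != 'a' -> 0
s[0]='c' != 'a' -> 0
s[0]='a' == 'a' -> 1
s[0]='a' == 'a' -> 1
s[0]='c' != 'a' -> 0
s[0]='c' != 'a' -> 0
Sum: 0 + 0 + 1 + 1 + 0 + 0 = 2

2


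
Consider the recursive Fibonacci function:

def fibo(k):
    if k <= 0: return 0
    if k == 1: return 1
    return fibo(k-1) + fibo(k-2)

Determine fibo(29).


Computing fibo(29) bottom-up:
fibo(0) = 0
fibo(1) = 1
fibo(2) = fibo(1) + fibo(0) = 1 + 0 = 1
fibo(3) = fibo(2) + fibo(1) = 1 + 1 = 2
fibo(4) = fibo(3) + fibo(2) = 2 + 1 = 3
fibo(5) = fibo(4) + fibo(3) = 3 + 2 = 5
fibo(6) = fibo(5) + fibo(4) = 5 + 3 = 8
fibo(7) = fibo(6) + fibo(5) = 8 + 5 = 13
fibo(8) = fibo(7) + fibo(6) = 13 + 8 = 21
fibo(9) = fibo(8) + fibo(7) = 21 + 13 = 34
fibo(10) = fibo(9) + fibo(8) = 34 + 21 = 55
fibo(11) = fibo(10) + fibo(9) = 55 + 34 = 89
fibo(12) = fibo(11) + fibo(10) = 89 + 55 = 144
fibo(13) = fibo(12) + fibo(11) = 144 + 89 = 233
fibo(14) = fibo(13) + fibo(12) = 233 + 144 = 377
fibo(15) = fibo(14) + fibo(13) = 377 + 233 = 610
fibo(16) = fibo(15) + fibo(14) = 610 + 377 = 987
fibo(17) = fibo(16) + fibo(15) = 987 + 610 = 1597
fibo(18) = fibo(17) + fibo(16) = 1597 + 987 = 2584
fibo(19) = fibo(18) + fibo(17) = 2584 + 1597 = 4181
fibo(20) = fibo(19) + fibo(18) = 4181 + 2584 = 6765
fibo(21) = fibo(20) + fibo(19) = 6765 + 4181 = 10946
fibo(22) = fibo(21) + fibo(20) = 10946 + 6765 = 17711
fibo(23) = fibo(22) + fibo(21) = 17711 + 10946 = 28657
fibo(24) = fibo(23) + fibo(22) = 28657 + 17711 = 46368
fibo(25) = fibo(24) + fibo(23) = 46368 + 28657 = 75025
fibo(26) = fibo(25) + fibo(24) = 75025 + 46368 = 121393
fibo(27) = fibo(26) + fibo(25) = 121393 + 75025 = 196418
fibo(28) = fibo(27) + fibo(26) = 196418 + 121393 = 317811
fibo(29) = fibo(28) + fibo(27) = 317811 + 196418 = 514229

514229


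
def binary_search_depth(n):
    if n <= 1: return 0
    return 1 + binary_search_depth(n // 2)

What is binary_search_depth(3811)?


3811 / 2 = 1905
1905 / 2 = 952
952 / 2 = 476
476 / 2 = 238
238 / 2 = 119
119 / 2 = 59
59 / 2 = 29
29 / 2 = 14
14 / 2 = 7
7 / 2 = 3
3 / 2 = 1
Reached 1 after 11 halvings

11


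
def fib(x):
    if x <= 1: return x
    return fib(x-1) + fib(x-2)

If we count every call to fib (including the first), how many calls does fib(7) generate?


Let C(n) = total calls for fib(n)
C(0) = 1, C(1) = 1
C(2) = 1 + C(1) + C(0) = 1 + 1 + 1 = 3
C(3) = 1 + C(2) + C(1) = 1 + 3 + 1 = 5
C(4) = 1 + C(3) + C(2) = 1 + 5 + 3 = 9
C(5) = 1 + C(4) + C(3) = 1 + 9 + 5 = 15
C(6) = 1 + C(5) + C(4) = 1 + 15 + 9 = 25
C(7) = 1 + C(6) + C(5) = 1 + 25 + 15 = 41

41


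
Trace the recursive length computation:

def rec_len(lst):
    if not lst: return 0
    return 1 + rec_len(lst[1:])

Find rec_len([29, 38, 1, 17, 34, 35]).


rec_len([29, 38, 1, 17, 34, 35]) = 1 + rec_len([38, 1, 17, 34, 35])
rec_len([38, 1, 17, 34, 35]) = 1 + rec_len([1, 17, 34, 35])
rec_len([1, 17, 34, 35]) = 1 + rec_len([17, 34, 35])
rec_len([17, 34, 35]) = 1 + rec_len([34, 35])
rec_len([34, 35]) = 1 + rec_len([35])
rec_len([35]) = 1 + rec_len([])
rec_len([]) = 0  (base case)
Unwinding: 1 + 1 + 1 + 1 + 1 + 1 + 0 = 6

6


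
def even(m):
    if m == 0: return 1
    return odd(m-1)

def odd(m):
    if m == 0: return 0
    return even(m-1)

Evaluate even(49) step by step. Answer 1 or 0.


even(49) = odd(48)
odd(48) = even(47)
even(47) = odd(46)
odd(46) = even(45)
even(45) = odd(44)
odd(44) = even(43)
even(43) = odd(42)
odd(42) = even(41)
even(41) = odd(40)
odd(40) = even(39)
even(39) = odd(38)
odd(38) = even(37)
even(37) = odd(36)
odd(36) = even(35)
even(35) = odd(34)
odd(34) = even(33)
even(33) = odd(32)
odd(32) = even(31)
even(31) = odd(30)
odd(30) = even(29)
even(29) = odd(28)
odd(28) = even(27)
even(27) = odd(26)
odd(26) = even(25)
even(25) = odd(24)
odd(24) = even(23)
even(23) = odd(22)
odd(22) = even(21)
even(21) = odd(20)
odd(20) = even(19)
even(19) = odd(18)
odd(18) = even(17)
even(17) = odd(16)
odd(16) = even(15)
even(15) = odd(14)
odd(14) = even(13)
even(13) = odd(12)
odd(12) = even(11)
even(11) = odd(10)
odd(10) = even(9)
even(9) = odd(8)
odd(8) = even(7)
even(7) = odd(6)
odd(6) = even(5)
even(5) = odd(4)
odd(4) = even(3)
even(3) = odd(2)
odd(2) = even(1)
even(1) = odd(0)
odd(0) = 0  (base case)
Result: 0

0


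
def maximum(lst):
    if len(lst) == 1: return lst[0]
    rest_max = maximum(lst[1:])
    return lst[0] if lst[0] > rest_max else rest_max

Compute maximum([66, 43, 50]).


maximum([66, 43, 50]): compare 66 with maximum([43, 50])
maximum([43, 50]): compare 43 with maximum([50])
maximum([50]) = 50  (base case)
Compare 43 with 50 -> 50
Compare 66 with 50 -> 66

66


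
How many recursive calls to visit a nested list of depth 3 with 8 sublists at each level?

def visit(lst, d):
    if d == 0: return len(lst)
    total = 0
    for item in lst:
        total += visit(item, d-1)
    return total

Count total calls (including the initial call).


At depth 0 (root): 1 call
At depth 1: each of 1 parents calls visit on 8 children = 8 calls
At depth 2: each of 8 parents calls visit on 8 children = 64 calls
At depth 3: each of 64 parents calls visit on 8 children = 512 calls
Total: 1 + 8 + 64 + 512 = 585

585


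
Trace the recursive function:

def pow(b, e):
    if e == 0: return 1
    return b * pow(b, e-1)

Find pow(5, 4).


pow(5, 4)
= 5 * pow(5, 3)
= 5 * 5 * pow(5, 2)
= 5 * 5 * 5 * pow(5, 1)
= 5 * 5 * 5 * 5 * pow(5, 0)
= 5 * 5 * 5 * 5 * 1
= 625

625


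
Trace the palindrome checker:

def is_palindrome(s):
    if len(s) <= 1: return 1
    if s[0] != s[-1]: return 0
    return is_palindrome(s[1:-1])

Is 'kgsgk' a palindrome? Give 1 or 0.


is_palindrome('kgsgk'): s[0]='k' == s[-1]='k' -> check is_palindrome('gsg')
is_palindrome('gsg'): s[0]='g' == s[-1]='g' -> check is_palindrome('s')
is_palindrome('s'): len <= 1 -> return 1  (base case)
Result: 1 (palindrome)

1


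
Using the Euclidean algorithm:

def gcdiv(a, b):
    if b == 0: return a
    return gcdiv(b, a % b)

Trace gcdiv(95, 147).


gcdiv(95, 147) = gcdiv(147, 95)
gcdiv(147, 95) = gcdiv(95, 52)
gcdiv(95, 52) = gcdiv(52, 43)
gcdiv(52, 43) = gcdiv(43, 9)
gcdiv(43, 9) = gcdiv(9, 7)
gcdiv(9, 7) = gcdiv(7, 2)
gcdiv(7, 2) = gcdiv(2, 1)
gcdiv(2, 1) = gcdiv(1, 0)
gcdiv(1, 0) = 1  (base case)

1


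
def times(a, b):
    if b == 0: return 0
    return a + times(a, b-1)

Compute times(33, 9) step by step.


times(33, 9) = 33 + times(33, 8)
times(33, 8) = 33 + times(33, 7)
times(33, 7) = 33 + times(33, 6)
times(33, 6) = 33 + times(33, 5)
times(33, 5) = 33 + times(33, 4)
times(33, 4) = 33 + times(33, 3)
times(33, 3) = 33 + times(33, 2)
times(33, 2) = 33 + times(33, 1)
times(33, 1) = 33 + times(33, 0)
times(33, 0) = 0  (base case)
Total: 33 + 33 + 33 + 33 + 33 + 33 + 33 + 33 + 33 + 0 = 297

297


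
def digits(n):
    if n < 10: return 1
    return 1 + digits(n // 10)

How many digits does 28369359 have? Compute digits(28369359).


digits(28369359) = 1 + digits(2836935)
digits(2836935) = 1 + digits(283693)
digits(283693) = 1 + digits(28369)
digits(28369) = 1 + digits(2836)
digits(2836) = 1 + digits(283)
digits(283) = 1 + digits(28)
digits(28) = 1 + digits(2)
digits(2) = 1  (base case: 2 < 10)
Unwinding: 1 + 1 + 1 + 1 + 1 + 1 + 1 + 1 = 8

8


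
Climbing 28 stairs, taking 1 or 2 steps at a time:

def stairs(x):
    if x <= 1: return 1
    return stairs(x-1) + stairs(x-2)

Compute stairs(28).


Building up from base cases:
stairs(0) = 1
stairs(1) = 1
stairs(2) = stairs(1) + stairs(0) = 1 + 1 = 2
stairs(3) = stairs(2) + stairs(1) = 2 + 1 = 3
stairs(4) = stairs(3) + stairs(2) = 3 + 2 = 5
stairs(5) = stairs(4) + stairs(3) = 5 + 3 = 8
stairs(6) = stairs(5) + stairs(4) = 8 + 5 = 13
stairs(7) = stairs(6) + stairs(5) = 13 + 8 = 21
stairs(8) = stairs(7) + stairs(6) = 21 + 13 = 34
stairs(9) = stairs(8) + stairs(7) = 34 + 21 = 55
stairs(10) = stairs(9) + stairs(8) = 55 + 34 = 89
stairs(11) = stairs(10) + stairs(9) = 89 + 55 = 144
stairs(12) = stairs(11) + stairs(10) = 144 + 89 = 233
stairs(13) = stairs(12) + stairs(11) = 233 + 144 = 377
stairs(14) = stairs(13) + stairs(12) = 377 + 233 = 610
stairs(15) = stairs(14) + stairs(13) = 610 + 377 = 987
stairs(16) = stairs(15) + stairs(14) = 987 + 610 = 1597
stairs(17) = stairs(16) + stairs(15) = 1597 + 987 = 2584
stairs(18) = stairs(17) + stairs(16) = 2584 + 1597 = 4181
stairs(19) = stairs(18) + stairs(17) = 4181 + 2584 = 6765
stairs(20) = stairs(19) + stairs(18) = 6765 + 4181 = 10946
stairs(21) = stairs(20) + stairs(19) = 10946 + 6765 = 17711
stairs(22) = stairs(21) + stairs(20) = 17711 + 10946 = 28657
stairs(23) = stairs(22) + stairs(21) = 28657 + 17711 = 46368
stairs(24) = stairs(23) + stairs(22) = 46368 + 28657 = 75025
stairs(25) = stairs(24) + stairs(23) = 75025 + 46368 = 121393
stairs(26) = stairs(25) + stairs(24) = 121393 + 75025 = 196418
stairs(27) = stairs(26) + stairs(25) = 196418 + 121393 = 317811
stairs(28) = stairs(27) + stairs(26) = 317811 + 196418 = 514229

514229


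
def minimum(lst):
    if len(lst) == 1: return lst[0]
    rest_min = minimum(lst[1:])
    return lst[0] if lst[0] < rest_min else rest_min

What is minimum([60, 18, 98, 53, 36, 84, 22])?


minimum([60, 18, 98, 53, 36, 84, 22]): compare 60 with minimum([18, 98, 53, 36, 84, 22])
minimum([18, 98, 53, 36, 84, 22]): compare 18 with minimum([98, 53, 36, 84, 22])
minimum([98, 53, 36, 84, 22]): compare 98 with minimum([53, 36, 84, 22])
minimum([53, 36, 84, 22]): compare 53 with minimum([36, 84, 22])
minimum([36, 84, 22]): compare 36 with minimum([84, 22])
minimum([84, 22]): compare 84 with minimum([22])
minimum([22]) = 22  (base case)
Compare 84 with 22 -> 22
Compare 36 with 22 -> 22
Compare 53 with 22 -> 22
Compare 98 with 22 -> 22
Compare 18 with 22 -> 18
Compare 60 with 18 -> 18

18


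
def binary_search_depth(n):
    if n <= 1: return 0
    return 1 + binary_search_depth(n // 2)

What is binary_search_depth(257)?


257 / 2 = 128
128 / 2 = 64
64 / 2 = 32
32 / 2 = 16
16 / 2 = 8
8 / 2 = 4
4 / 2 = 2
2 / 2 = 1
Reached 1 after 8 halvings

8


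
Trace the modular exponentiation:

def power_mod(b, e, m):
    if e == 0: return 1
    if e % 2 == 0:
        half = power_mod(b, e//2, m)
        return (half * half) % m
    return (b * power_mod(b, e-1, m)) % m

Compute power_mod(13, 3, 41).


power_mod(13, 3, 41): e is odd, compute power_mod(13, 2, 41)
  power_mod(13, 2, 41): e is even, compute power_mod(13, 1, 41)
    power_mod(13, 1, 41): e is odd, compute power_mod(13, 0, 41)
      power_mod(13, 0, 41) = 1
    (13 * 1) % 41 = 13
  half=13, (13*13) % 41 = 5
(13 * 5) % 41 = 24

24


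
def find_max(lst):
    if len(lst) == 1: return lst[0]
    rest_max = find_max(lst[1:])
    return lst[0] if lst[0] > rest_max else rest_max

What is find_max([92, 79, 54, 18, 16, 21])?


find_max([92, 79, 54, 18, 16, 21]): compare 92 with find_max([79, 54, 18, 16, 21])
find_max([79, 54, 18, 16, 21]): compare 79 with find_max([54, 18, 16, 21])
find_max([54, 18, 16, 21]): compare 54 with find_max([18, 16, 21])
find_max([18, 16, 21]): compare 18 with find_max([16, 21])
find_max([16, 21]): compare 16 with find_max([21])
find_max([21]) = 21  (base case)
Compare 16 with 21 -> 21
Compare 18 with 21 -> 21
Compare 54 with 21 -> 54
Compare 79 with 54 -> 79
Compare 92 with 79 -> 92

92
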